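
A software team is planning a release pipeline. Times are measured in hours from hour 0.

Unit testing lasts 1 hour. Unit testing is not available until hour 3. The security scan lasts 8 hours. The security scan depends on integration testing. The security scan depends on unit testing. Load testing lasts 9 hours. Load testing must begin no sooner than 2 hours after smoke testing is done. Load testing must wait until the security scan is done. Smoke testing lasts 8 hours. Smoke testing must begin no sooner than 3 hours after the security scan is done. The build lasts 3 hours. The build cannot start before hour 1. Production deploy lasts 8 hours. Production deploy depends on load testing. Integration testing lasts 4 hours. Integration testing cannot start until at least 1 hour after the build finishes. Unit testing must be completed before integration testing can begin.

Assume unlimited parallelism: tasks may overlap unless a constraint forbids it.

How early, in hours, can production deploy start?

39

After its own release at hour 3, unit testing can start at hour 3 and finishes at hour 4.
After its own release at hour 1, the build can start at hour 1 and finishes at hour 4.
Integration testing needs all of the build (finishes hour 4, plus 1-hour gap → hour 5); unit testing (finishes hour 4). That puts its earliest start at hour 5; it finishes at 5 + 4 = hour 9.
The security scan needs all of integration testing (finishes hour 9); unit testing (finishes hour 4). That puts its earliest start at hour 9; it finishes at 9 + 8 = hour 17.
Smoke testing waits on the security scan (finishes hour 17, plus 3-hour gap → hour 20), so it starts at hour 20 and finishes at 20 + 8 = hour 28.
Load testing cannot start until smoke testing (finishes hour 28, plus 2-hour gap → hour 30); the security scan (finishes hour 17). The controlling bound is hour 30, so load testing finishes at 30 + 9 = hour 39.
Production deploy waits on load testing (finishes hour 39), so the earliest it can start is hour 39.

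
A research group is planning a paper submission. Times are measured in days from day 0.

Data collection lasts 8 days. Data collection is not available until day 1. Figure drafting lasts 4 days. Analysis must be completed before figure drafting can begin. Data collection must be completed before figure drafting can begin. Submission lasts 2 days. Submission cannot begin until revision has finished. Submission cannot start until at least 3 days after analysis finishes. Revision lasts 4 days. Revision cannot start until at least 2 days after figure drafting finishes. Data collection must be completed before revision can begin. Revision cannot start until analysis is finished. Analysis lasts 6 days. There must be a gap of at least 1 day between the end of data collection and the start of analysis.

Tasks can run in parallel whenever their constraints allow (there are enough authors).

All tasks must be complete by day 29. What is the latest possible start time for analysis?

Submission has no dependents, so it just needs to finish by day 29. Starting by 29 − 2 = day 27 achieves that.
Revision must finish before submission (must start by day 27). With a 4-day duration, revision must start by 27 − 4 = day 23.
Figure drafting feeds into revision (must start by day 23, minus 2-day gap → day 21); so figure drafting must finish by day 21 and therefore start by day 17.
Analysis feeds figure drafting (must start by day 17); revision (must start by day 23); submission (must start by day 27, minus 3-day gap → day 24). Taking the minimum, analysis must finish by day 17 and start by 17 − 6 = day 11.

11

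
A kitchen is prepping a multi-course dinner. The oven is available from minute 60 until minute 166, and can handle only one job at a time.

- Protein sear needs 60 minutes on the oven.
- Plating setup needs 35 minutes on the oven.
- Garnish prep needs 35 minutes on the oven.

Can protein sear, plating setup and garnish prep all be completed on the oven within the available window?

The oven window is 166 − 60 = 106 minutes.
Running back to back, the jobs need 60 + 35 + 35 = 130 minutes on the oven.
Since 130 > 106, they cannot all fit.

No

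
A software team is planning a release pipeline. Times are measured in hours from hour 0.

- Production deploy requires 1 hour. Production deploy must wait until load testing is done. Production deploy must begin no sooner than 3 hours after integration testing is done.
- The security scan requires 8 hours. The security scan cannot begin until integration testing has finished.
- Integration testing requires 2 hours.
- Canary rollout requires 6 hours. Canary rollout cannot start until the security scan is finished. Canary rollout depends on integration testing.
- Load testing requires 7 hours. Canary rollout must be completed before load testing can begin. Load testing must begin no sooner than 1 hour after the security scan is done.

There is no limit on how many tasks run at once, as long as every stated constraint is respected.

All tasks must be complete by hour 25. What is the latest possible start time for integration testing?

1

Nothing follows production deploy; the deadline of hour 25 is its only limit. It must start by 25 − 1 = hour 24.
Since production deploy (must start by hour 24) depends on it, load testing must finish by hour 24. Backing off its 7-hour duration gives a latest start of hour 17.
Since load testing (must start by hour 17) depends on it, canary rollout must finish by hour 17. Backing off its 6-hour duration gives a latest start of hour 11.
The security scan feeds canary rollout (must start by hour 11); load testing (must start by hour 17, minus 1-hour gap → hour 16). Taking the minimum, the security scan must finish by hour 11 and start by 11 − 8 = hour 3.
Integration testing has several dependents: the security scan (must start by hour 3); canary rollout (must start by hour 11); production deploy (must start by hour 24, minus 3-hour gap → hour 21). The earliest of those limits is hour 3, so integration testing must start by 3 − 2 = hour 1.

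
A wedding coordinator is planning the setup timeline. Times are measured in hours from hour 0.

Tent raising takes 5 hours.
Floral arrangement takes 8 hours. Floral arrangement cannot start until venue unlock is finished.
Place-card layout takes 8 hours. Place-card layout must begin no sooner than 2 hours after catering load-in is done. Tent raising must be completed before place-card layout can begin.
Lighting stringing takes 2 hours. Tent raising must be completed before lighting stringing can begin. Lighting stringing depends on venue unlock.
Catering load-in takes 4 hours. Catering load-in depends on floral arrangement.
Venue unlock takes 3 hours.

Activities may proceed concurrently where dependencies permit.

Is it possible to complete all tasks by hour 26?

Tent raising can start immediately at hour 0; it finishes at hour 5.
Venue unlock has no prerequisites, so it starts at hour 0 and finishes at hour 3.
Lighting stringing has to wait for tent raising (finishes hour 5); venue unlock (finishes hour 3). The latest of these is hour 5, so lighting stringing runs hour 5 to 5 + 2 = hour 7.
Floral arrangement cannot begin until venue unlock (finishes hour 3). It runs from hour 3 to 3 + 8 = hour 11.
Catering load-in waits on floral arrangement (finishes hour 11), so it starts at hour 11 and finishes at 11 + 4 = hour 15.
Place-card layout needs all of catering load-in (finishes hour 15, plus 2-hour gap → hour 17); tent raising (finishes hour 5). That puts its earliest start at hour 17; it finishes at 17 + 8 = hour 25.
Every task is finished by hour 25, which is no later than the deadline of 26, so the schedule is feasible.

Yes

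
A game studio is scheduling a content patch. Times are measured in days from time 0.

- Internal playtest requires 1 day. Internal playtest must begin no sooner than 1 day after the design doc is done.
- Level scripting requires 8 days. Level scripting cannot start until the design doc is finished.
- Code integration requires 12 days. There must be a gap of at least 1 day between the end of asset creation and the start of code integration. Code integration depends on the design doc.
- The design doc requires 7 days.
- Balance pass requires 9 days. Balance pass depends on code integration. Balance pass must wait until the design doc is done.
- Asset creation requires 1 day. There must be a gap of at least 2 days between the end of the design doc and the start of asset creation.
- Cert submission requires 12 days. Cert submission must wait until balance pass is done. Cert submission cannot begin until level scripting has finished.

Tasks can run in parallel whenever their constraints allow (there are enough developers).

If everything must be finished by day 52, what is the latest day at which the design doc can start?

8

To finish by day 52, cert submission (duration 12) must start no later than day 40.
Balance pass must finish before cert submission (must start by day 40). With a 9-day duration, balance pass must start by 40 − 9 = day 31.
Code integration has to be done before balance pass (must start by day 31). That means finishing by day 31, i.e. starting by 31 − 12 = day 19.
Since code integration (must start by day 19, minus 1-day gap → day 18) depends on it, asset creation must finish by day 18. Backing off its 1-day duration gives a latest start of day 17.
Since cert submission (must start by day 40) depends on it, level scripting must finish by day 40. Backing off its 8-day duration gives a latest start of day 32.
Internal playtest must finish by day 52; it takes 1 day, so it must start by 52 − 1 = day 51.
The design doc has several dependents: asset creation (must start by day 17, minus 2-day gap → day 15); level scripting (must start by day 32); code integration (must start by day 19); internal playtest (must start by day 51, minus 1-day gap → day 50); balance pass (must start by day 31). The earliest of those limits is day 15, so the design doc must start by 15 − 7 = day 8.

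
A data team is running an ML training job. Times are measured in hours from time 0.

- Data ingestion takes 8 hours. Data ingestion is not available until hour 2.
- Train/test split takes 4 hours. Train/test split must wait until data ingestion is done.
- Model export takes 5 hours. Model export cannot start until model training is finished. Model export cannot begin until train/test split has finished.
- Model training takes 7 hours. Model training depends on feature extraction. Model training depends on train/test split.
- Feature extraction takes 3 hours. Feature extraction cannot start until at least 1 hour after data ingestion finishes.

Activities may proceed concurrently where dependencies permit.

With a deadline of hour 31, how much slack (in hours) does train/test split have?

After its own release at hour 2, data ingestion can start at hour 2 and finishes at hour 10.
Train/test split waits on data ingestion (finishes hour 10), so it starts at hour 10 and finishes at 10 + 4 = hour 14.

Working backward from the deadline:
To finish by hour 31, model export (duration 5) must start no later than hour 26.
Since model export (must start by hour 26) depends on it, model training must finish by hour 26. Backing off its 7-hour duration gives a latest start of hour 19.
Train/test split feeds model training (must start by hour 19); model export (must start by hour 26). Taking the minimum, train/test split must finish by hour 19 and start by 19 − 4 = hour 15.
So train/test split can start as early as hour 10 and as late as hour 15, giving 15 − 10 = 5 hours of slack.

5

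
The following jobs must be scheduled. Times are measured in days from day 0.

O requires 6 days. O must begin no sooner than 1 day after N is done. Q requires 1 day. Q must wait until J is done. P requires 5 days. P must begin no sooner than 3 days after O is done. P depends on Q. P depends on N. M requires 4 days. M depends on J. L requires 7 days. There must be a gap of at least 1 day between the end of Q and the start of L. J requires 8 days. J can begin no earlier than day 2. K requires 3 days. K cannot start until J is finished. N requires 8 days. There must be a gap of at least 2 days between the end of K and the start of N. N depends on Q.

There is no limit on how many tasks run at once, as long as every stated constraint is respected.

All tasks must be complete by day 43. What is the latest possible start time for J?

P must finish by day 43; it takes 5 days, so it must start by 43 − 5 = day 38.
O feeds into P (must start by day 38, minus 3-day gap → day 35); so O must finish by day 35 and therefore start by day 29.
N feeds O (must start by day 29, minus 1-day gap → day 28); P (must start by day 38). Taking the minimum, N must finish by day 28 and start by 28 − 8 = day 20.
K has to be done before N (must start by day 20, minus 2-day gap → day 18). That means finishing by day 18, i.e. starting by 18 − 3 = day 15.
Nothing follows M; the deadline of day 43 is its only limit. It must start by 43 − 4 = day 39.
Nothing follows L; the deadline of day 43 is its only limit. It must start by 43 − 7 = day 36.
For Q: L (must start by day 36, minus 1-day gap → day 35); N (must start by day 20); P (must start by day 38). The most restrictive is day 20; with a 1-day duration, Q must start by day 19.
J has several dependents: K (must start by day 15); M (must start by day 39); Q (must start by day 19). The earliest of those limits is day 15, so J must start by 15 − 8 = day 7.

7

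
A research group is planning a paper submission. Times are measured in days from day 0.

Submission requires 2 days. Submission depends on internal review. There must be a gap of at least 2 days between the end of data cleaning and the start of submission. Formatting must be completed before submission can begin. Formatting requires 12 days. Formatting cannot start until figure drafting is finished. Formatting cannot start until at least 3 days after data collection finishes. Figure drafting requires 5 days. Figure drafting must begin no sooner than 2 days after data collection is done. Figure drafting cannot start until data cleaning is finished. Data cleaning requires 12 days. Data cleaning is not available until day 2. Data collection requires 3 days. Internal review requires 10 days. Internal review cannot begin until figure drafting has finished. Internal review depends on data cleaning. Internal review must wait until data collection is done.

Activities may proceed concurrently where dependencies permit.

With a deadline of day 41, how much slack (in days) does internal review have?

10

After its own release at day 2, data cleaning can start at day 2 and finishes at day 14.
Data collection has no prerequisites, so it starts at day 0 and finishes at day 3.
Figure drafting needs all of data collection (finishes day 3, plus 2-day gap → day 5); data cleaning (finishes day 14). That puts its earliest start at day 14; it finishes at 14 + 5 = day 19.
Internal review has to wait for figure drafting (finishes day 19); data cleaning (finishes day 14); data collection (finishes day 3). The latest of these is day 19, so internal review runs day 19 to 19 + 10 = day 29.

Working backward from the deadline:
To finish by day 41, submission (duration 2) must start no later than day 39.
Internal review must finish before submission (must start by day 39). With a 10-day duration, internal review must start by 39 − 10 = day 29.
So internal review can start as early as day 19 and as late as day 29, giving 29 − 19 = 10 days of slack.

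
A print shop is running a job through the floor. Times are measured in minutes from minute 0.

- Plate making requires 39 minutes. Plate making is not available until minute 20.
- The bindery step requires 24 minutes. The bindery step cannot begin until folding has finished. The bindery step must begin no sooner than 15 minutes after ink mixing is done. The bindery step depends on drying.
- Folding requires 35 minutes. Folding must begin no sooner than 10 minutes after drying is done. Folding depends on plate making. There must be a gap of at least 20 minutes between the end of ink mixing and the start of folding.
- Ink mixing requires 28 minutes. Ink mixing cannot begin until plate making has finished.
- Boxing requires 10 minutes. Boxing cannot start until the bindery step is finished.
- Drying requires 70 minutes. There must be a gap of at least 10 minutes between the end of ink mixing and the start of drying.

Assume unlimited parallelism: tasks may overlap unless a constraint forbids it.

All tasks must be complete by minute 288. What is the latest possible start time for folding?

Boxing has no dependents, so it just needs to finish by minute 288. Starting by 288 − 10 = minute 278 achieves that.
The bindery step has to be done before boxing (must start by minute 278). That means finishing by minute 278, i.e. starting by 278 − 24 = minute 254.
Folding has to be done before the bindery step (must start by minute 254). That means finishing by minute 254, i.e. starting by 254 − 35 = minute 219.

219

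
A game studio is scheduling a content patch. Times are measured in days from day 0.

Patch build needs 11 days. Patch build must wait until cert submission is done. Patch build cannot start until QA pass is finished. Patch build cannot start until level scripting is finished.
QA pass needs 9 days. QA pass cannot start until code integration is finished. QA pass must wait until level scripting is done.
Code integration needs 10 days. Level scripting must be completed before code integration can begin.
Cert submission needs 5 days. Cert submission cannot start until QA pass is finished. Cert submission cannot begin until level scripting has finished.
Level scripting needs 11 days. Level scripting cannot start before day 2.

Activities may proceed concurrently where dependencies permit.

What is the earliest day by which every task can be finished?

After its own release at day 2, level scripting can start at day 2 and finishes at day 13.
After level scripting (finishes day 13), code integration can start at day 13 and finishes at day 23.
QA pass cannot start until code integration (finishes day 23); level scripting (finishes day 13). The controlling bound is day 23, so QA pass finishes at 23 + 9 = day 32.
Cert submission needs all of QA pass (finishes day 32); level scripting (finishes day 13). That puts its earliest start at day 32; it finishes at 32 + 5 = day 37.
Patch build has to wait for cert submission (finishes day 37); QA pass (finishes day 32); level scripting (finishes day 13). The latest of these is day 37, so patch build runs day 37 to 37 + 11 = day 48.
All tasks are finished once the last one completes. Finish times: Level scripting at 13, Code integration at 23, QA pass at 32, Cert submission at 37, Patch build at 48. The latest is day 48.

48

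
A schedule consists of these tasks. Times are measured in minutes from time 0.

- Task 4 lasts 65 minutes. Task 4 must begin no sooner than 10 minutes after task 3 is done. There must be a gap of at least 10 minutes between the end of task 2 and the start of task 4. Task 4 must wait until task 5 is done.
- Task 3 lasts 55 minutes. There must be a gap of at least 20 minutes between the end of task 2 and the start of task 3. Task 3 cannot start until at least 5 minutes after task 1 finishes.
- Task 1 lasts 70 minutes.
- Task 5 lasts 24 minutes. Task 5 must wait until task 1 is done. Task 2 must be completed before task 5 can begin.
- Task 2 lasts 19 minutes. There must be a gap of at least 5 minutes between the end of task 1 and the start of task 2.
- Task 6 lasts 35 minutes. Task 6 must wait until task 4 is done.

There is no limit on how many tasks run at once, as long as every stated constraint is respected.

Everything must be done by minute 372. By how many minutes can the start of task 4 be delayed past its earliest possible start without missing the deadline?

93

Nothing blocks task 1, so it runs from minute 0 to minute 70.
Task 2 waits on task 1 (finishes minute 70, plus 5-minute gap → minute 75), so it starts at minute 75 and finishes at 75 + 19 = minute 94.
Task 5 cannot start until task 1 (finishes minute 70); task 2 (finishes minute 94). The controlling bound is minute 94, so task 5 finishes at 94 + 24 = minute 118.
Task 3 has to wait for task 2 (finishes minute 94, plus 20-minute gap → minute 114); task 1 (finishes minute 70, plus 5-minute gap → minute 75). The latest of these is minute 114, so task 3 runs minute 114 to 114 + 55 = minute 169.
Task 4 has to wait for task 3 (finishes minute 169, plus 10-minute gap → minute 179); task 2 (finishes minute 94, plus 10-minute gap → minute 104); task 5 (finishes minute 118). The latest of these is minute 179, so task 4 runs minute 179 to 179 + 65 = minute 244.

Working backward from the deadline:
Task 6 has no dependents, so it just needs to finish by minute 372. Starting by 372 − 35 = minute 337 achieves that.
Since task 6 (must start by minute 337) depends on it, task 4 must finish by minute 337. Backing off its 65-minute duration gives a latest start of minute 272.
So task 4 can start as early as minute 179 and as late as minute 272, giving 272 − 179 = 93 minutes of slack.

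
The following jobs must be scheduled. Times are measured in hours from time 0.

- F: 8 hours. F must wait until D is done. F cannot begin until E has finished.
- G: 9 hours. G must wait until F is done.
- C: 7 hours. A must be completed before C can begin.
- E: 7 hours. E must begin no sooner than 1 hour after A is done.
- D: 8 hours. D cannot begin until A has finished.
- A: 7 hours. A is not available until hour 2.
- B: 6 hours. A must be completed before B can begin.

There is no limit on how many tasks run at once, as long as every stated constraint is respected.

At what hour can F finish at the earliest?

A waits on its own release at hour 2, so it starts at hour 2 and finishes at 2 + 7 = hour 9.
E waits on A (finishes hour 9, plus 1-hour gap → hour 10), so it starts at hour 10 and finishes at 10 + 7 = hour 17.
After A (finishes hour 9), D can start at hour 9 and finishes at hour 17.
F needs all of D (finishes hour 17); E (finishes hour 17). That puts its earliest start at hour 17; it finishes at 17 + 8 = hour 25.

25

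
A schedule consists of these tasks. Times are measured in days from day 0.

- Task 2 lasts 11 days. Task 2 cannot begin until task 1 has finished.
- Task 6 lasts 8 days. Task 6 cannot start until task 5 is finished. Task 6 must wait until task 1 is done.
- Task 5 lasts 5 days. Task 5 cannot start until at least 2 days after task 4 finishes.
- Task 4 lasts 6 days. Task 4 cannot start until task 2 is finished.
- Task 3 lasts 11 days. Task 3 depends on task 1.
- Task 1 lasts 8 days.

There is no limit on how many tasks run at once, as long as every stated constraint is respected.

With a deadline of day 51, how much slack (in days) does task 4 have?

Task 1 can start immediately at day 0; it finishes at day 8.
Task 2 waits on task 1 (finishes day 8), so it starts at day 8 and finishes at 8 + 11 = day 19.
After task 2 (finishes day 19), task 4 can start at day 19 and finishes at day 25.

Working backward from the deadline:
Nothing follows task 6; the deadline of day 51 is its only limit. It must start by 51 − 8 = day 43.
Task 5 has to be done before task 6 (must start by day 43). That means finishing by day 43, i.e. starting by 43 − 5 = day 38.
Task 4 must finish before task 5 (must start by day 38, minus 2-day gap → day 36). With a 6-day duration, task 4 must start by 36 − 6 = day 30.
So task 4 can start as early as day 19 and as late as day 30, giving 30 − 19 = 11 days of slack.

11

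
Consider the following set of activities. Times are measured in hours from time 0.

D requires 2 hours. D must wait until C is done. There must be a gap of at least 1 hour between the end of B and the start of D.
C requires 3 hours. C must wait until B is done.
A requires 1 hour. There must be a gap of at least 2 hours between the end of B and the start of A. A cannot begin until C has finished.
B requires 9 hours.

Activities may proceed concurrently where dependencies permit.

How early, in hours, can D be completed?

14

B can start immediately at hour 0; it finishes at hour 9.
C cannot begin until B (finishes hour 9). It runs from hour 9 to 9 + 3 = hour 12.
D cannot start until C (finishes hour 12); B (finishes hour 9, plus 1-hour gap → hour 10). The controlling bound is hour 12, so D finishes at 12 + 2 = hour 14.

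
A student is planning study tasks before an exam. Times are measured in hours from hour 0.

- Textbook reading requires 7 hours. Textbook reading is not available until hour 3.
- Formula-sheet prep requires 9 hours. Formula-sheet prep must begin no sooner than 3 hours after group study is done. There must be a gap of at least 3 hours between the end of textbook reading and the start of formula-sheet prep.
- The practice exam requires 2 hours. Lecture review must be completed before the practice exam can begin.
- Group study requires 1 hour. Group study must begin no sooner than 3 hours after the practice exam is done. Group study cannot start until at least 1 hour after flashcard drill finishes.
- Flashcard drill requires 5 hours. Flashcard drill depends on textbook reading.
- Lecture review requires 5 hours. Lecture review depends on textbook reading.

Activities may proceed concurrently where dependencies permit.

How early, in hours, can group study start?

20

Textbook reading cannot begin until its own release at hour 3. It runs from hour 3 to 3 + 7 = hour 10.
Flashcard drill cannot begin until textbook reading (finishes hour 10). It runs from hour 10 to 10 + 5 = hour 15.
Lecture review cannot begin until textbook reading (finishes hour 10). It runs from hour 10 to 10 + 5 = hour 15.
After lecture review (finishes hour 15), the practice exam can start at hour 15 and finishes at hour 17.
Group study waits on the practice exam (finishes hour 17, plus 3-hour gap → hour 20); flashcard drill (finishes hour 15, plus 1-hour gap → hour 16). The latest of these is hour 20, which is the earliest group study can start.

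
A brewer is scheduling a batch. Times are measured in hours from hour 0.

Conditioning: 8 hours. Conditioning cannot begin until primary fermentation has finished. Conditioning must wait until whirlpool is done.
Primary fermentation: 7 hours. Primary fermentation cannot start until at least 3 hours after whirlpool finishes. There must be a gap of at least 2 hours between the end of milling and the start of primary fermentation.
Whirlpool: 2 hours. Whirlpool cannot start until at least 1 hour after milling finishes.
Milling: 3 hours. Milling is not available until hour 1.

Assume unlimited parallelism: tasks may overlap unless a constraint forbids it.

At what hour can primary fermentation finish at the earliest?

Milling waits on its own release at hour 1, so it starts at hour 1 and finishes at 1 + 3 = hour 4.
Whirlpool waits on milling (finishes hour 4, plus 1-hour gap → hour 5), so it starts at hour 5 and finishes at 5 + 2 = hour 7.
Primary fermentation has to wait for whirlpool (finishes hour 7, plus 3-hour gap → hour 10); milling (finishes hour 4, plus 2-hour gap → hour 6). The latest of these is hour 10, so primary fermentation runs hour 10 to 10 + 7 = hour 17.

17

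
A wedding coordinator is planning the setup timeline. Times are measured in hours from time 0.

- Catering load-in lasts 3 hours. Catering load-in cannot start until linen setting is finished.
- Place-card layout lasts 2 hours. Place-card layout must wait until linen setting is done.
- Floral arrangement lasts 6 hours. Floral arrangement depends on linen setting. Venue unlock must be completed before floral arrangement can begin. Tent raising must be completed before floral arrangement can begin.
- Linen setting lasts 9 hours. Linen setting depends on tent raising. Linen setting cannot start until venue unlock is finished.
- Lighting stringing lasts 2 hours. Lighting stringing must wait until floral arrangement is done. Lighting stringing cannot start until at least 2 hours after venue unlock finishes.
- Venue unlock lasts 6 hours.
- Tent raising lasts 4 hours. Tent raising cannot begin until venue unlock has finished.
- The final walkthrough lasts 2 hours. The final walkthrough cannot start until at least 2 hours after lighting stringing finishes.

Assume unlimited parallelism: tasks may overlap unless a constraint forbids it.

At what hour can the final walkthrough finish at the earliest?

31

Nothing blocks venue unlock, so it runs from hour 0 to hour 6.
Tent raising waits on venue unlock (finishes hour 6), so it starts at hour 6 and finishes at 6 + 4 = hour 10.
Linen setting cannot start until tent raising (finishes hour 10); venue unlock (finishes hour 6). The controlling bound is hour 10, so linen setting finishes at 10 + 9 = hour 19.
Floral arrangement cannot start until linen setting (finishes hour 19); venue unlock (finishes hour 6); tent raising (finishes hour 10). The controlling bound is hour 19, so floral arrangement finishes at 19 + 6 = hour 25.
Lighting stringing has to wait for floral arrangement (finishes hour 25); venue unlock (finishes hour 6, plus 2-hour gap → hour 8). The latest of these is hour 25, so lighting stringing runs hour 25 to 25 + 2 = hour 27.
After lighting stringing (finishes hour 27, plus 2-hour gap → hour 29), the final walkthrough can start at hour 29 and finishes at hour 31.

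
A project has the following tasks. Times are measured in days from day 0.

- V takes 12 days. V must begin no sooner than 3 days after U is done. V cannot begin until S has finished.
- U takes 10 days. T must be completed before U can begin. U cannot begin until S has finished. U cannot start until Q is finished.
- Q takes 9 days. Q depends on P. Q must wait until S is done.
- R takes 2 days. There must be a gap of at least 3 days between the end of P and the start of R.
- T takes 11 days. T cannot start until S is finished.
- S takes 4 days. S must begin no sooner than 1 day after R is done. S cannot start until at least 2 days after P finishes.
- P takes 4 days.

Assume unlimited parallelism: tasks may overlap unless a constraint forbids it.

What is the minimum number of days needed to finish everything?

50

P has no prerequisites, so it starts at day 0 and finishes at day 4.
After P (finishes day 4, plus 3-day gap → day 7), R can start at day 7 and finishes at day 9.
S cannot start until R (finishes day 9, plus 1-day gap → day 10); P (finishes day 4, plus 2-day gap → day 6). The controlling bound is day 10, so S finishes at 10 + 4 = day 14.
T waits on S (finishes day 14), so it starts at day 14 and finishes at 14 + 11 = day 25.
For Q: P (finishes day 4); S (finishes day 14). Taking the maximum gives a start of day 14, and it finishes at 14 + 9 = day 23.
U has to wait for T (finishes day 25); S (finishes day 14); Q (finishes day 23). The latest of these is day 25, so U runs day 25 to 25 + 10 = day 35.
V has to wait for U (finishes day 35, plus 3-day gap → day 38); S (finishes day 14). The latest of these is day 38, so V runs day 38 to 38 + 12 = day 50.
All tasks are finished once the last one completes. Finish times: P at 4, Q at 23, R at 9, S at 14, T at 25, U at 35, V at 50. The latest is day 50.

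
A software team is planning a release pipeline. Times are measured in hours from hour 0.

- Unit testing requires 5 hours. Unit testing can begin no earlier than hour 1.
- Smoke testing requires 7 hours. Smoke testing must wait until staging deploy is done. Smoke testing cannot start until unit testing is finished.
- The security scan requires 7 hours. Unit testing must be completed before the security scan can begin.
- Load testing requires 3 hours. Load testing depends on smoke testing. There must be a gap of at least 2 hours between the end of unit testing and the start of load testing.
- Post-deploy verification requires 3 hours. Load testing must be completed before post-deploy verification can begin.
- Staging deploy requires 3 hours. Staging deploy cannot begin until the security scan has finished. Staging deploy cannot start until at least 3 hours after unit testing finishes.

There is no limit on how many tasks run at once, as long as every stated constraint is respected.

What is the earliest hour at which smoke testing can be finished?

After its own release at hour 1, unit testing can start at hour 1 and finishes at hour 6.
After unit testing (finishes hour 6), the security scan can start at hour 6 and finishes at hour 13.
For staging deploy: the security scan (finishes hour 13); unit testing (finishes hour 6, plus 3-hour gap → hour 9). Taking the maximum gives a start of hour 13, and it finishes at 13 + 3 = hour 16.
Smoke testing cannot start until staging deploy (finishes hour 16); unit testing (finishes hour 6). The controlling bound is hour 16, so smoke testing finishes at 16 + 7 = hour 23.

23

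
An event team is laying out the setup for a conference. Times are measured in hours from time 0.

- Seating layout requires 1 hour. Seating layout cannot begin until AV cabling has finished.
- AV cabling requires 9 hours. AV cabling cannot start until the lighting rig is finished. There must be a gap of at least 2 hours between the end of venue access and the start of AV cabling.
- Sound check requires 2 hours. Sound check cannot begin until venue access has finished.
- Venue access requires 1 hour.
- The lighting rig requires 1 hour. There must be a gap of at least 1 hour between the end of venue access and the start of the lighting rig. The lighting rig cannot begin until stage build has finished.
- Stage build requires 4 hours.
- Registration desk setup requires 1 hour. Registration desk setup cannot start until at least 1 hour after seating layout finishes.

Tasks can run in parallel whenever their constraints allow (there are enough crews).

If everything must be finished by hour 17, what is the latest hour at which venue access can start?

Registration desk setup must finish by hour 17; it takes 1 hour, so it must start by 17 − 1 = hour 16.
Seating layout must finish before registration desk setup (must start by hour 16, minus 1-hour gap → hour 15). With a 1-hour duration, seating layout must start by 15 − 1 = hour 14.
AV cabling must finish before seating layout (must start by hour 14). With a 9-hour duration, AV cabling must start by 14 − 9 = hour 5.
The lighting rig has to be done before AV cabling (must start by hour 5). That means finishing by hour 5, i.e. starting by 5 − 1 = hour 4.
Sound check has no dependents, so it just needs to finish by hour 17. Starting by 17 − 2 = hour 15 achieves that.
Venue access must finish in time for the lighting rig (must start by hour 4, minus 1-hour gap → hour 3); AV cabling (must start by hour 5, minus 2-hour gap → hour 3); sound check (must start by hour 15). The tightest is hour 3, so venue access must start by 3 − 1 = hour 2.

2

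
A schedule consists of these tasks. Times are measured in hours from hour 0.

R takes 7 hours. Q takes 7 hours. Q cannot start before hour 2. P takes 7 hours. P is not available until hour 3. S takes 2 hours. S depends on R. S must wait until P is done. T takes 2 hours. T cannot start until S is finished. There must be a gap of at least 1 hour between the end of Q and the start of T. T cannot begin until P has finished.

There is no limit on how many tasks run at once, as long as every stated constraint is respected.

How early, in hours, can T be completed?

14

R has no prerequisites, so it starts at hour 0 and finishes at hour 7.
After its own release at hour 2, Q can start at hour 2 and finishes at hour 9.
P cannot begin until its own release at hour 3. It runs from hour 3 to 3 + 7 = hour 10.
S has to wait for R (finishes hour 7); P (finishes hour 10). The latest of these is hour 10, so S runs hour 10 to 10 + 2 = hour 12.
T has to wait for S (finishes hour 12); Q (finishes hour 9, plus 1-hour gap → hour 10); P (finishes hour 10). The latest of these is hour 12, so T runs hour 12 to 12 + 2 = hour 14.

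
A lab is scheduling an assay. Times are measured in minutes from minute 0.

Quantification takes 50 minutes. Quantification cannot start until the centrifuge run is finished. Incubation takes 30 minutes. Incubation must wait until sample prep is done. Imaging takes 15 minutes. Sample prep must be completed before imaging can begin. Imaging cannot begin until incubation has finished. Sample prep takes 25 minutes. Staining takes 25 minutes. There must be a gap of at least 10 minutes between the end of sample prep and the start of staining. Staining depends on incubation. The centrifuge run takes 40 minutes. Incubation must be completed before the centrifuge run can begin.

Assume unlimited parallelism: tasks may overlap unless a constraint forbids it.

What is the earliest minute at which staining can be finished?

80

Sample prep can start immediately at minute 0; it finishes at minute 25.
Incubation waits on sample prep (finishes minute 25), so it starts at minute 25 and finishes at 25 + 30 = minute 55.
Staining cannot start until sample prep (finishes minute 25, plus 10-minute gap → minute 35); incubation (finishes minute 55). The controlling bound is minute 55, so staining finishes at 55 + 25 = minute 80.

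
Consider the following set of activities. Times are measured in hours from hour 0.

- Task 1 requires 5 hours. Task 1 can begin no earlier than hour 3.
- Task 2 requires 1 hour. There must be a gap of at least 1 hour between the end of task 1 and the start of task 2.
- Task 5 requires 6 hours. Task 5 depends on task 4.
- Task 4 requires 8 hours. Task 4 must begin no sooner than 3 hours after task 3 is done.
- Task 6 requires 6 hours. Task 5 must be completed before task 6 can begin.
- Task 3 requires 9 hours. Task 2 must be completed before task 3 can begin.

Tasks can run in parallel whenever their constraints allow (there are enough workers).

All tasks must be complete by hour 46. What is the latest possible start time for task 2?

Task 6 must finish by hour 46; it takes 6 hours, so it must start by 46 − 6 = hour 40.
Since task 6 (must start by hour 40) depends on it, task 5 must finish by hour 40. Backing off its 6-hour duration gives a latest start of hour 34.
Since task 5 (must start by hour 34) depends on it, task 4 must finish by hour 34. Backing off its 8-hour duration gives a latest start of hour 26.
Task 3 has to be done before task 4 (must start by hour 26, minus 3-hour gap → hour 23). That means finishing by hour 23, i.e. starting by 23 − 9 = hour 14.
Task 2 feeds into task 3 (must start by hour 14); so task 2 must finish by hour 14 and therefore start by hour 13.

13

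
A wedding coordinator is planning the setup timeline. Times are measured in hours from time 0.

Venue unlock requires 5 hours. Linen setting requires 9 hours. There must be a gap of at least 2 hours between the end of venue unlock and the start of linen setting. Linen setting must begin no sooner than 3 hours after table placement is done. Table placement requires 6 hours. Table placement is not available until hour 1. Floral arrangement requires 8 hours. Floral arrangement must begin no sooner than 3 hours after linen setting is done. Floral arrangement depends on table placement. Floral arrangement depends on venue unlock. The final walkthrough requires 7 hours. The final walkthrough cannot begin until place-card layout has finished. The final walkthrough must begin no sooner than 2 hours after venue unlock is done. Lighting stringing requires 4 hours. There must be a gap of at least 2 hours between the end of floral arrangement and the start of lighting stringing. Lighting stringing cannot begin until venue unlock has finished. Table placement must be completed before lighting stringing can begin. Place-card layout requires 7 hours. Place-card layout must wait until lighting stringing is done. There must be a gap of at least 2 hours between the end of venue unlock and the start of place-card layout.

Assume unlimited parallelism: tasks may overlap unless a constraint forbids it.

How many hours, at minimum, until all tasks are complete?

50

Table placement waits on its own release at hour 1, so it starts at hour 1 and finishes at 1 + 6 = hour 7.
Venue unlock has no prerequisites, so it starts at hour 0 and finishes at hour 5.
Linen setting cannot start until venue unlock (finishes hour 5, plus 2-hour gap → hour 7); table placement (finishes hour 7, plus 3-hour gap → hour 10). The controlling bound is hour 10, so linen setting finishes at 10 + 9 = hour 19.
Floral arrangement needs all of linen setting (finishes hour 19, plus 3-hour gap → hour 22); table placement (finishes hour 7); venue unlock (finishes hour 5). That puts its earliest start at hour 22; it finishes at 22 + 8 = hour 30.
Lighting stringing needs all of floral arrangement (finishes hour 30, plus 2-hour gap → hour 32); venue unlock (finishes hour 5); table placement (finishes hour 7). That puts its earliest start at hour 32; it finishes at 32 + 4 = hour 36.
For place-card layout: lighting stringing (finishes hour 36); venue unlock (finishes hour 5, plus 2-hour gap → hour 7). Taking the maximum gives a start of hour 36, and it finishes at 36 + 7 = hour 43.
The final walkthrough needs all of place-card layout (finishes hour 43); venue unlock (finishes hour 5, plus 2-hour gap → hour 7). That puts its earliest start at hour 43; it finishes at 43 + 7 = hour 50.
All tasks are finished once the last one completes. Finish times: Venue unlock at 5, Table placement at 7, Linen setting at 19, Floral arrangement at 30, Lighting stringing at 36, Place-card layout at 43, The final walkthrough at 50. The latest is hour 50.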